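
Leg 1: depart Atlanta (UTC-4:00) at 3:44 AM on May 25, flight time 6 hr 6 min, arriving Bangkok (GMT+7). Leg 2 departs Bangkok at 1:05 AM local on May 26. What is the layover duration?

Convert departure to UTC: 3:44 AM + 4:00 = 7:44 AM UTC on May 25.
Add 6 hours and 6 minutes flight time → 1:50 PM UTC.
Bangkok is UTC+7:00, so local arrival = 1:50 PM + 7:00 = 8:50 PM on May 25.
Layover = 1:05 AM − 8:50 PM (+1 day) = 4 hours 15 minutes.

4 hours 15 minutes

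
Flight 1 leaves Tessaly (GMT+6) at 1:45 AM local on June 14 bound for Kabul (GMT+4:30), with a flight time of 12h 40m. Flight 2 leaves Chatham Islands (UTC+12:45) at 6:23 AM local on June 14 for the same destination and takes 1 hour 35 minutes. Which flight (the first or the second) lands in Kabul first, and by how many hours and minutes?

the second, by 13 hours 12 minutes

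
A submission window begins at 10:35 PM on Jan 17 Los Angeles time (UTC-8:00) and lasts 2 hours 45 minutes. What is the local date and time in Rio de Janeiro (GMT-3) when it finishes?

6:20 AM on January 18

Convert start to UTC: 10:35 PM + 8:00 = 6:35 AM UTC on Jan 18.
Add 2 hours and 45 minutes duration → 9:20 AM UTC.
Rio de Janeiro is UTC−3:00, so local end time = 9:20 AM − 3:00 = 6:20 AM on Jan 18.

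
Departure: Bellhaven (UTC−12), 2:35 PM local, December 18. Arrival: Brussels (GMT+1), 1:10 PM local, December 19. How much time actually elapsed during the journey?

9 hours 35 minutes

Brussels is 13:00 ahead of Bellhaven.
Clock-face elapsed time (ignoring zones) is 22 hours 35 minutes.
Actual elapsed = 22 hours 35 minutes − 13:00 = 9 hours 35 minutes.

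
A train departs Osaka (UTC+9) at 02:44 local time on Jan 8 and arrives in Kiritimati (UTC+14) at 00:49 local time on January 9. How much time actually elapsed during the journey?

17 hours 5 minutes

Departure in UTC: 02:44 − 9:00 = 17:44 on Jan 7.
Arrival in UTC: 00:49 − 14:00 = 10:49 on Jan 8.
Elapsed = 10:49 − 17:44 (+1 day) = 17 hours 5 minutes.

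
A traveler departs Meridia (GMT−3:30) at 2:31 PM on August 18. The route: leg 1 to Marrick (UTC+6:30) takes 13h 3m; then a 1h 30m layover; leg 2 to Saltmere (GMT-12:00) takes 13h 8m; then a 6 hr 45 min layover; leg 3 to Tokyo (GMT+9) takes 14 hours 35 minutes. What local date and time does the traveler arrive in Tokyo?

Convert departure to UTC: 2:31 PM + 3:30 = 6:01 PM UTC on Aug 18.
Add 13 hours and 3 minutes leg 1 → 7:04 AM UTC (Aug 19).
Add 1 hour 30 minutes layover in Marrick → 8:34 AM UTC.
Add 13 hours and 8 minutes leg 2 → 9:42 PM UTC.
Add 6 hours 45 minutes layover in Saltmere → 4:27 AM UTC (Aug 20).
Add 14 hours 35 minutes leg 3 → 7:02 PM UTC.
Tokyo is UTC+9:00, so local arrival = 7:02 PM + 9:00 = 4:02 AM on Aug 21.

4:02 AM on August 21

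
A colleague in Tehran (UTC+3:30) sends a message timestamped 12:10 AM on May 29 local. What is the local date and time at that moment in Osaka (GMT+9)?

5:40 AM on May 29

Osaka is 5:30 ahead of Tehran.
Shift by the zone difference: 12:10 AM + 5:30 = 5:40 AM on May 29 in Osaka.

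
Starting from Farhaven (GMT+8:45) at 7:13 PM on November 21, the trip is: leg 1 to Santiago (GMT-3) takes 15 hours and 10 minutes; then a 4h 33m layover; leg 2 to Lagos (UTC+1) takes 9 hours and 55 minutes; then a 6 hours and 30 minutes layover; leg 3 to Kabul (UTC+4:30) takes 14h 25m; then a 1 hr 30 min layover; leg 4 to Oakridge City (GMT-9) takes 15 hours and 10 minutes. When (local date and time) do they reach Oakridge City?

8:41 PM on November 23

Convert departure to UTC: 7:13 PM − 8:45 = 10:28 AM UTC on Nov 21.
Add 15 hours 10 minutes leg 1 → 1:38 AM UTC (Nov 22).
Add 4 hours 33 minutes layover in Santiago → 6:11 AM UTC.
Add 9 hours and 55 minutes leg 2 → 4:06 PM UTC.
Add 6 hours 30 minutes layover in Lagos → 10:36 PM UTC.
Add 14 hours 25 minutes leg 3 → 1:01 PM UTC (Nov 23).
Add 1 hour and 30 minutes layover in Kabul → 2:31 PM UTC.
Add 15 hours and 10 minutes leg 4 → 5:41 AM UTC (Nov 24).
Oakridge City is UTC−9:00, so local arrival = 5:41 AM − 9:00 = 8:41 PM on Nov 23.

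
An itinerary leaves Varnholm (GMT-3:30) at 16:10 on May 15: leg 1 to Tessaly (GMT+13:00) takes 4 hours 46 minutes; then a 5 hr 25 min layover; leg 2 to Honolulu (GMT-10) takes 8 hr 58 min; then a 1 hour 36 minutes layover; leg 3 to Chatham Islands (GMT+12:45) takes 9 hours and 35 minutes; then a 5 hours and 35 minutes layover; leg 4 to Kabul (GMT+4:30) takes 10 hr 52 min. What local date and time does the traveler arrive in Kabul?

Convert departure to UTC: 16:10 + 3:30 = 19:40 UTC on May 15.
Add 4 hours 46 minutes leg 1 → 00:26 UTC (May 16).
Add 5 hours and 25 minutes layover in Tessaly → 05:51 UTC.
Add 8 hours and 58 minutes leg 2 → 14:49 UTC.
Add 1 hour and 36 minutes layover in Honolulu → 16:25 UTC.
Add 9 hours 35 minutes leg 3 → 02:00 UTC (May 17).
Add 5 hours and 35 minutes layover in Chatham Islands → 07:35 UTC.
Add 10 hours 52 minutes leg 4 → 18:27 UTC.
Kabul is UTC+4:30, so local arrival = 18:27 + 4:30 = 22:57 on May 17.

22:57 on May 17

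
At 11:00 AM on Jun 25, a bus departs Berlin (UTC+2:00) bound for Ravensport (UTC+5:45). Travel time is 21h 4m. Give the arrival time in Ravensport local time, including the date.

11:49 AM on June 26

Convert departure to UTC: 11:00 AM − 2:00 = 9:00 AM UTC on Jun 25.
Add 21 hours 4 minutes travel time → 6:04 AM UTC (Jun 26).
Ravensport is UTC+5:45, so local arrival = 6:04 AM + 5:45 = 11:49 AM on Jun 26.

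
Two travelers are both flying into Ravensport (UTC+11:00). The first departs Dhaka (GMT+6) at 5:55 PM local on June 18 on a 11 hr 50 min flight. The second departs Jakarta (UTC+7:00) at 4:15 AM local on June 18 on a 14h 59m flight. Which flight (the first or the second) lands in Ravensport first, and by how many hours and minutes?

Flight 1 in UTC: 5:55 PM − 6:00 = 11:55 AM on Jun 18.
+11 hours and 50 minutes → arrive 11:45 PM UTC on Jun 18.
Flight 2 in UTC: 4:15 AM − 7:00 = 9:15 PM on Jun 17.
+14 hours 59 minutes → arrive 12:14 PM UTC on Jun 18.
Flight 2 lands earlier by 11 hours 31 minutes.

the second, by 11 hours 31 minutes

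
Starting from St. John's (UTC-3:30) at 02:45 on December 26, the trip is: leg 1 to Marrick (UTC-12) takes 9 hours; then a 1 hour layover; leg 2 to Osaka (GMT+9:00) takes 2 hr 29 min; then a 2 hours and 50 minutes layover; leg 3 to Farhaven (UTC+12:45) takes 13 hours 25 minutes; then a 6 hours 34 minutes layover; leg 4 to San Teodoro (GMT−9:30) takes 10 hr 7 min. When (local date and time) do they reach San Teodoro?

18:10 on December 27

Convert departure to UTC: 02:45 + 3:30 = 06:15 UTC on Dec 26.
Add 9 hours leg 1 → 15:15 UTC.
Add 1 hour layover in Marrick → 16:15 UTC.
Add 2 hours 29 minutes leg 2 → 18:44 UTC.
Add 2 hours 50 minutes layover in Osaka → 21:34 UTC.
Add 13 hours and 25 minutes leg 3 → 10:59 UTC (Dec 27).
Add 6 hours 34 minutes layover in Farhaven → 17:33 UTC.
Add 10 hours and 7 minutes leg 4 → 03:40 UTC (Dec 28).
San Teodoro is UTC−9:30, so local arrival = 03:40 − 9:30 = 18:10 on Dec 27.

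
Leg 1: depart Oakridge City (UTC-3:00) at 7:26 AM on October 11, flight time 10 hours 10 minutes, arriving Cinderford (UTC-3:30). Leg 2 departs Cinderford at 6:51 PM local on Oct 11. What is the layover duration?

1 hour 45 minutes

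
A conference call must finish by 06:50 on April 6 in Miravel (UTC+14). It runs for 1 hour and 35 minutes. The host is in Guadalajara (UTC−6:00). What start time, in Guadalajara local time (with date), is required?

09:15 on April 5

Target end time in UTC: 06:50 − 14:00 = 16:50 on Apr 5.
Subtract 1 hour and 35 minutes → start 15:15 UTC on Apr 5.
Guadalajara is UTC−6:00: 15:15 − 6:00 = 09:15 on Apr 5.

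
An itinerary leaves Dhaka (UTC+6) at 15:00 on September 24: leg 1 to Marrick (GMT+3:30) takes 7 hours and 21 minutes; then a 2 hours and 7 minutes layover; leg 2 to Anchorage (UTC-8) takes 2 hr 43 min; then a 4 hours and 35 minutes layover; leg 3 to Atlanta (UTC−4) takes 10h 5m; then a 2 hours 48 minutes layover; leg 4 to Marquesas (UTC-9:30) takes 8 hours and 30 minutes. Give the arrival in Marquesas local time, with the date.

Convert departure to UTC: 15:00 − 6:00 = 09:00 UTC on Sep 24.
Add 7 hours and 21 minutes leg 1 → 16:21 UTC.
Add 2 hours and 7 minutes layover in Marrick → 18:28 UTC.
Add 2 hours and 43 minutes leg 2 → 21:11 UTC.
Add 4 hours 35 minutes layover in Anchorage → 01:46 UTC (Sep 25).
Add 10 hours 5 minutes leg 3 → 11:51 UTC.
Add 2 hours and 48 minutes layover in Atlanta → 14:39 UTC.
Add 8 hours and 30 minutes leg 4 → 23:09 UTC.
Marquesas is UTC−9:30, so local arrival = 23:09 − 9:30 = 13:39 on Sep 25.

13:39 on September 25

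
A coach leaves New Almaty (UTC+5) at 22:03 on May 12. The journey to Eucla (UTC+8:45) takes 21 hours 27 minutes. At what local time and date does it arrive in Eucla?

23:15 on May 13

Convert departure to UTC: 22:03 − 5:00 = 17:03 UTC on May 12.
Add 21 hours and 27 minutes travel time → 14:30 UTC (May 13).
Eucla is UTC+8:45, so local arrival = 14:30 + 8:45 = 23:15 on May 13.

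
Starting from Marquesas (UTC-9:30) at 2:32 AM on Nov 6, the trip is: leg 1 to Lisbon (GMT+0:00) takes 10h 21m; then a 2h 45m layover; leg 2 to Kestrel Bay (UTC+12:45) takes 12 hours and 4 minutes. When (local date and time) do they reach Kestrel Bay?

1:57 AM on November 8

Convert departure to UTC: 2:32 AM + 9:30 = 12:02 PM UTC on Nov 6.
Add 10 hours and 21 minutes leg 1 → 10:23 PM UTC.
Add 2 hours 45 minutes layover in Lisbon → 1:08 AM UTC (Nov 7).
Add 12 hours 4 minutes leg 2 → 1:12 PM UTC.
Kestrel Bay is UTC+12:45, so local arrival = 1:12 PM + 12:45 = 1:57 AM on Nov 8.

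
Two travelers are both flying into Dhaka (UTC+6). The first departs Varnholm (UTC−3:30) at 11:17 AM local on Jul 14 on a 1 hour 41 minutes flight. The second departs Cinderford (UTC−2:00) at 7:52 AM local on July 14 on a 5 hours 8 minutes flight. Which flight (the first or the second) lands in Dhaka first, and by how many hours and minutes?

the second, by 1 hour 28 minutes

Flight 1 in UTC: 11:17 AM + 3:30 = 2:47 PM on Jul 14.
+1 hour 41 minutes → arrive 4:28 PM UTC on Jul 14.
Flight 2 in UTC: 7:52 AM + 2:00 = 9:52 AM on Jul 14.
+5 hours 8 minutes → arrive 3:00 PM UTC on Jul 14.
Flight 2 lands earlier by 1 hour 28 minutes.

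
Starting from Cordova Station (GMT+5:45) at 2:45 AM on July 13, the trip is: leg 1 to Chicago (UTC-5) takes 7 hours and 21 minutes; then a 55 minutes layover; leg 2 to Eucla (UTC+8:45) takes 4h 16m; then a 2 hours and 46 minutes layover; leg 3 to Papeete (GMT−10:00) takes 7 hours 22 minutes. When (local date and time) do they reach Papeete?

Convert departure to UTC: 2:45 AM − 5:45 = 9:00 PM UTC on Jul 12.
Add 7 hours 21 minutes leg 1 → 4:21 AM UTC (Jul 13).
Add 55 minutes layover in Chicago → 5:16 AM UTC.
Add 4 hours and 16 minutes leg 2 → 9:32 AM UTC.
Add 2 hours and 46 minutes layover in Eucla → 12:18 PM UTC.
Add 7 hours and 22 minutes leg 3 → 7:40 PM UTC.
Papeete is UTC−10:00, so local arrival = 7:40 PM − 10:00 = 9:40 AM on Jul 13.

9:40 AM on July 13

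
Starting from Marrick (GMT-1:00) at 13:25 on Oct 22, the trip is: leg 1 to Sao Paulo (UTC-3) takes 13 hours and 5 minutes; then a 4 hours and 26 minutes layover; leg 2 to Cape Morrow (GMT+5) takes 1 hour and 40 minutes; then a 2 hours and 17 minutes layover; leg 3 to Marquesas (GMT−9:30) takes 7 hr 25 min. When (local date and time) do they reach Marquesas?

09:48 on Oct 23

Convert departure to UTC: 13:25 + 1:00 = 14:25 UTC on Oct 22.
Add 13 hours 5 minutes leg 1 → 03:30 UTC (Oct 23).
Add 4 hours and 26 minutes layover in Sao Paulo → 07:56 UTC.
Add 1 hour 40 minutes leg 2 → 09:36 UTC.
Add 2 hours 17 minutes layover in Cape Morrow → 11:53 UTC.
Add 7 hours 25 minutes leg 3 → 19:18 UTC.
Marquesas is UTC−9:30, so local arrival = 19:18 − 9:30 = 09:48 on Oct 23.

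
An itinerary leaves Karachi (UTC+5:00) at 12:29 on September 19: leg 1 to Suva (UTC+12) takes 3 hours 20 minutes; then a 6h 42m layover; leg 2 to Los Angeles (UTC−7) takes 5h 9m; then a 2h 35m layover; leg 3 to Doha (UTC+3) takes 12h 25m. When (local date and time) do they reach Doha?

Convert departure to UTC: 12:29 − 5:00 = 07:29 UTC on Sep 19.
Add 3 hours and 20 minutes leg 1 → 10:49 UTC.
Add 6 hours 42 minutes layover in Suva → 17:31 UTC.
Add 5 hours and 9 minutes leg 2 → 22:40 UTC.
Add 2 hours 35 minutes layover in Los Angeles → 01:15 UTC (Sep 20).
Add 12 hours and 25 minutes leg 3 → 13:40 UTC.
Doha is UTC+3:00, so local arrival = 13:40 + 3:00 = 16:40 on Sep 20.

16:40 on September 20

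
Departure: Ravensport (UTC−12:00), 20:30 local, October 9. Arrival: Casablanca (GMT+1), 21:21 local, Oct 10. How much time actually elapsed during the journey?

Departure in UTC: 20:30 + 12:00 = 08:30 on Oct 10.
Arrival in UTC: 21:21 − 1:00 = 20:21 on Oct 10.
Elapsed = 20:21 − 08:30 = 11 hours 51 minutes.

11 hours 51 minutes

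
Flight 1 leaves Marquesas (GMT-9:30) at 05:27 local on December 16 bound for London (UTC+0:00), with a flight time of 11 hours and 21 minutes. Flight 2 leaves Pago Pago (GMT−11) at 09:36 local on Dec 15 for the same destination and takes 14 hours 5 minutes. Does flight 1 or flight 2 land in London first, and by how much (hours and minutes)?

Flight 1 in UTC: 05:27 + 9:30 = 14:57 on Dec 16.
+11 hours and 21 minutes → arrive 02:18 UTC on Dec 17.
Flight 2 in UTC: 09:36 + 11:00 = 20:36 on Dec 15.
+14 hours and 5 minutes → arrive 10:41 UTC on Dec 16.
Flight 2 lands earlier by 15 hours 37 minutes.

the second, by 15 hours 37 minutes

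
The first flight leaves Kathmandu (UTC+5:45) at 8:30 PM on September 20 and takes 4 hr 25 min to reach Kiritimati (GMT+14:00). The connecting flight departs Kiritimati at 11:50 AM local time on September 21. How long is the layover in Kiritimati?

2 hours 40 minutes

Convert departure to UTC: 8:30 PM − 5:45 = 2:45 PM UTC on Sep 20.
Add 4 hours and 25 minutes flight time → 7:10 PM UTC.
Kiritimati is UTC+14:00, so local arrival = 7:10 PM + 14:00 = 9:10 AM on Sep 21.
Layover = 11:50 AM − 9:10 AM = 2 hours 40 minutes.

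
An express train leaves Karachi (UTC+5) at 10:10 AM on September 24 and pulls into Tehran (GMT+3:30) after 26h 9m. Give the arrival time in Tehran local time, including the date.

10:49 AM on September 25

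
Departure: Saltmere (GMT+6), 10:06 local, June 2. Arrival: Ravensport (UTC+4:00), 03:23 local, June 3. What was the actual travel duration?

Departure in UTC: 10:06 − 6:00 = 04:06 on Jun 2.
Arrival in UTC: 03:23 − 4:00 = 23:23 on Jun 2.
Elapsed = 23:23 − 04:06 = 19 hours 17 minutes.

19 hours 17 minutes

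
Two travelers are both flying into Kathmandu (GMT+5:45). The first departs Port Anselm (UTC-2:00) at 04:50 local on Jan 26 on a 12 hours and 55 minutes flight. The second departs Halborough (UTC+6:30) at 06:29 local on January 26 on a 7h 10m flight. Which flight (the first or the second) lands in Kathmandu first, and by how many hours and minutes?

Flight 1 in UTC: 04:50 + 2:00 = 06:50 on Jan 26.
+12 hours 55 minutes → arrive 19:45 UTC on Jan 26.
Flight 2 in UTC: 06:29 − 6:30 = 23:59 on Jan 25.
+7 hours and 10 minutes → arrive 07:09 UTC on Jan 26.
Flight 2 lands earlier by 12 hours 36 minutes.

the second, by 12 hours 36 minutes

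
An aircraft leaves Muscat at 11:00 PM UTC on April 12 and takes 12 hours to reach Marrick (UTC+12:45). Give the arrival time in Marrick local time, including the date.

11:45 PM on Apr 13

Departure is given in UTC: 11:00 PM on Apr 12.
Add 12 hours → 11:00 AM UTC (Apr 13).
Marrick is UTC+12:45: 11:00 AM + 12:45 = 11:45 PM on Apr 13.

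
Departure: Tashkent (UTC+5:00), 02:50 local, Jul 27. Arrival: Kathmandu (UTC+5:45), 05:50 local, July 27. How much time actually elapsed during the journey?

2 hours 15 minutes

Kathmandu is 0:45 ahead of Tashkent.
Clock-face elapsed time (ignoring zones) is 3 hours.
Actual elapsed = 3 hours − 0:45 = 2 hours 15 minutes.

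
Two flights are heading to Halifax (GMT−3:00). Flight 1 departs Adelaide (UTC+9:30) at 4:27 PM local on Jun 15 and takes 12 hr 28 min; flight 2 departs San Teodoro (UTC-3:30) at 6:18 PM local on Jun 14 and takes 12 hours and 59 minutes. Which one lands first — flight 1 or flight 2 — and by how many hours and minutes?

the second, by 8 hours 38 minutes

Flight 1 in UTC: 4:27 PM − 9:30 = 6:57 AM on Jun 15.
+12 hours 28 minutes → arrive 7:25 PM UTC on Jun 15.
Flight 2 in UTC: 6:18 PM + 3:30 = 9:48 PM on Jun 14.
+12 hours 59 minutes → arrive 10:47 AM UTC on Jun 15.
Flight 2 lands earlier by 8 hours 38 minutes.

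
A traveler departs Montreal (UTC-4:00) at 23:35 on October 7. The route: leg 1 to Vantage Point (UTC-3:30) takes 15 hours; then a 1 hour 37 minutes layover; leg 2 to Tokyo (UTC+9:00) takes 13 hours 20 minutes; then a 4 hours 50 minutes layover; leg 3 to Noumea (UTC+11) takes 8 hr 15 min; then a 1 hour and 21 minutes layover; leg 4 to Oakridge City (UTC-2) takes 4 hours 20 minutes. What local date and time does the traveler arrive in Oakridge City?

Convert departure to UTC: 23:35 + 4:00 = 03:35 UTC on Oct 8.
Add 15 hours leg 1 → 18:35 UTC.
Add 1 hour and 37 minutes layover in Vantage Point → 20:12 UTC.
Add 13 hours and 20 minutes leg 2 → 09:32 UTC (Oct 9).
Add 4 hours 50 minutes layover in Tokyo → 14:22 UTC.
Add 8 hours 15 minutes leg 3 → 22:37 UTC.
Add 1 hour and 21 minutes layover in Noumea → 23:58 UTC.
Add 4 hours and 20 minutes leg 4 → 04:18 UTC (Oct 10).
Oakridge City is UTC−2:00, so local arrival = 04:18 − 2:00 = 02:18 on Oct 10.

02:18 on October 10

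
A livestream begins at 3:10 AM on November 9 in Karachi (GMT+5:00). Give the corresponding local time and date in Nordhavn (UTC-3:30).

6:40 PM on Nov 8

In UTC: 3:10 AM − 5:00 = 10:10 PM on Nov 8.
Nordhavn is UTC−3:30: 10:10 PM − 3:30 = 6:40 PM on Nov 8.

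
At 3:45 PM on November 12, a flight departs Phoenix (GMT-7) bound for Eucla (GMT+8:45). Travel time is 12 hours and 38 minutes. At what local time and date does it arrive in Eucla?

8:08 PM on November 13

Convert departure to UTC: 3:45 PM + 7:00 = 10:45 PM UTC on Nov 12.
Add 12 hours 38 minutes travel time → 11:23 AM UTC (Nov 13).
Eucla is UTC+8:45, so local arrival = 11:23 AM + 8:45 = 8:08 PM on Nov 13.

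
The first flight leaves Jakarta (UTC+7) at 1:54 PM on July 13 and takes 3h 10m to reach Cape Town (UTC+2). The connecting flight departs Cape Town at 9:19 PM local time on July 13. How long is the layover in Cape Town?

Convert departure to UTC: 1:54 PM − 7:00 = 6:54 AM UTC on Jul 13.
Add 3 hours 10 minutes flight time → 10:04 AM UTC.
Cape Town is UTC+2:00, so local arrival = 10:04 AM + 2:00 = 12:04 PM on Jul 13.
Layover = 9:19 PM − 12:04 PM = 9 hours 15 minutes.

9 hours 15 minutes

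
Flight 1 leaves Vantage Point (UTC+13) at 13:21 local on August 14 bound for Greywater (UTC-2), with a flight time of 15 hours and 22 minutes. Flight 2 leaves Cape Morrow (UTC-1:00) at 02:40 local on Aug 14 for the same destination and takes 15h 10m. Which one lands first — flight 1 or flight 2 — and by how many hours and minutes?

Flight 1 in UTC: 13:21 − 13:00 = 00:21 on Aug 14.
+15 hours and 22 minutes → arrive 15:43 UTC on Aug 14.
Flight 2 in UTC: 02:40 + 1:00 = 03:40 on Aug 14.
+15 hours 10 minutes → arrive 18:50 UTC on Aug 14.
Flight 1 lands earlier by 3 hours 7 minutes.

the first, by 3 hours 7 minutes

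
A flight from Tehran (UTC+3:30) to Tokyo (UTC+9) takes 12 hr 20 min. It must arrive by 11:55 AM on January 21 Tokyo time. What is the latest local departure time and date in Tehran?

6:05 PM on January 20

Target arrival in UTC: 11:55 AM − 9:00 = 2:55 AM on Jan 21.
Subtract 12 hours 20 minutes → departure 2:35 PM UTC on Jan 20.
Tehran is UTC+3:30: 2:35 PM + 3:30 = 6:05 PM on Jan 20.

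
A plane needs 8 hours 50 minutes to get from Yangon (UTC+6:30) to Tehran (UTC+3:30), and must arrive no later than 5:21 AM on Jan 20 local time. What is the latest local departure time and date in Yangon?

11:31 PM on January 19

Target arrival in UTC: 5:21 AM − 3:30 = 1:51 AM on Jan 20.
Subtract 8 hours 50 minutes → departure 5:01 PM UTC on Jan 19.
Yangon is UTC+6:30: 5:01 PM + 6:30 = 11:31 PM on Jan 19.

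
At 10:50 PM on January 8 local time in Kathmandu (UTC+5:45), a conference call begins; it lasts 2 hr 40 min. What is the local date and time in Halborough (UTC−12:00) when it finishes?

7:45 AM on Jan 8

Convert start to UTC: 10:50 PM − 5:45 = 5:05 PM UTC on Jan 8.
Add 2 hours 40 minutes duration → 7:45 PM UTC.
Halborough is UTC−12:00, so local end time = 7:45 PM − 12:00 = 7:45 AM on Jan 8.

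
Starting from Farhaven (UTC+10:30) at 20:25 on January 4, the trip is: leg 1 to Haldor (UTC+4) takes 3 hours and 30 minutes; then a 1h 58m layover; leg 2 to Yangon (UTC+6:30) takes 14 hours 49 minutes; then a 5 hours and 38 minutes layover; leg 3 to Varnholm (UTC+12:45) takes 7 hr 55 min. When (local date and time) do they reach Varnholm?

Convert departure to UTC: 20:25 − 10:30 = 09:55 UTC on Jan 4.
Add 3 hours and 30 minutes leg 1 → 13:25 UTC.
Add 1 hour 58 minutes layover in Haldor → 15:23 UTC.
Add 14 hours 49 minutes leg 2 → 06:12 UTC (Jan 5).
Add 5 hours 38 minutes layover in Yangon → 11:50 UTC.
Add 7 hours and 55 minutes leg 3 → 19:45 UTC.
Varnholm is UTC+12:45, so local arrival = 19:45 + 12:45 = 08:30 on Jan 6.

08:30 on Jan 6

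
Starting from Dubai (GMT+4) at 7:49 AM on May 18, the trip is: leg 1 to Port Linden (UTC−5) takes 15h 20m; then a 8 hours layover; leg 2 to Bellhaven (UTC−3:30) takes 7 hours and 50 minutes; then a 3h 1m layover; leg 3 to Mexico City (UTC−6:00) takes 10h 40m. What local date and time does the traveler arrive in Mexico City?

Convert departure to UTC: 7:49 AM − 4:00 = 3:49 AM UTC on May 18.
Add 15 hours and 20 minutes leg 1 → 7:09 PM UTC.
Add 8 hours layover in Port Linden → 3:09 AM UTC (May 19).
Add 7 hours and 50 minutes leg 2 → 10:59 AM UTC.
Add 3 hours and 1 minute layover in Bellhaven → 2:00 PM UTC.
Add 10 hours 40 minutes leg 3 → 12:40 AM UTC (May 20).
Mexico City is UTC−6:00, so local arrival = 12:40 AM − 6:00 = 6:40 PM on May 19.

6:40 PM on May 19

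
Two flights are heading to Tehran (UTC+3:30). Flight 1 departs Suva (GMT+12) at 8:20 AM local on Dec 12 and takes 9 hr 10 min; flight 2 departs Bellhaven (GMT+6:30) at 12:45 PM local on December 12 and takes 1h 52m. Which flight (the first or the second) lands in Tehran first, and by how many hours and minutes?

Flight 1 in UTC: 8:20 AM − 12:00 = 8:20 PM on Dec 11.
+9 hours 10 minutes → arrive 5:30 AM UTC on Dec 12.
Flight 2 in UTC: 12:45 PM − 6:30 = 6:15 AM on Dec 12.
+1 hour 52 minutes → arrive 8:07 AM UTC on Dec 12.
Flight 1 lands earlier by 2 hours 37 minutes.

the first, by 2 hours 37 minutes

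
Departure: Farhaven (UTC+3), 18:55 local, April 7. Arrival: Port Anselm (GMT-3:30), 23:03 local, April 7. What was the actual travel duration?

10 hours 38 minutes

Departure in UTC: 18:55 − 3:00 = 15:55 on Apr 7.
Arrival in UTC: 23:03 + 3:30 = 02:33 on Apr 8.
Elapsed = 02:33 − 15:55 (+1 day) = 10 hours 38 minutes.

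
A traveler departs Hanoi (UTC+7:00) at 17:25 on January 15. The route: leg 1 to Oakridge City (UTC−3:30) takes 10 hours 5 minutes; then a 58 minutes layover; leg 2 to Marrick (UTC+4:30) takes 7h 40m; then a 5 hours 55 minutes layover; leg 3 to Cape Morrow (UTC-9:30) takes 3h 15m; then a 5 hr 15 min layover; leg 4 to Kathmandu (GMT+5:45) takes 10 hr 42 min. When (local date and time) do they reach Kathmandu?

12:00 on January 17

Convert departure to UTC: 17:25 − 7:00 = 10:25 UTC on Jan 15.
Add 10 hours and 5 minutes leg 1 → 20:30 UTC.
Add 58 minutes layover in Oakridge City → 21:28 UTC.
Add 7 hours and 40 minutes leg 2 → 05:08 UTC (Jan 16).
Add 5 hours 55 minutes layover in Marrick → 11:03 UTC.
Add 3 hours and 15 minutes leg 3 → 14:18 UTC.
Add 5 hours and 15 minutes layover in Cape Morrow → 19:33 UTC.
Add 10 hours and 42 minutes leg 4 → 06:15 UTC (Jan 17).
Kathmandu is UTC+5:45, so local arrival = 06:15 + 5:45 = 12:00 on Jan 17.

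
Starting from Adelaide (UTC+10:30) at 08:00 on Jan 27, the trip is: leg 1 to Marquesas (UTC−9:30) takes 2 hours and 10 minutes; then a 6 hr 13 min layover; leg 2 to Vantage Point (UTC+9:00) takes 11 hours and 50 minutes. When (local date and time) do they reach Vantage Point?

Convert departure to UTC: 08:00 − 10:30 = 21:30 UTC on Jan 26.
Add 2 hours 10 minutes leg 1 → 23:40 UTC.
Add 6 hours and 13 minutes layover in Marquesas → 05:53 UTC (Jan 27).
Add 11 hours 50 minutes leg 2 → 17:43 UTC.
Vantage Point is UTC+9:00, so local arrival = 17:43 + 9:00 = 02:43 on Jan 28.

02:43 on January 28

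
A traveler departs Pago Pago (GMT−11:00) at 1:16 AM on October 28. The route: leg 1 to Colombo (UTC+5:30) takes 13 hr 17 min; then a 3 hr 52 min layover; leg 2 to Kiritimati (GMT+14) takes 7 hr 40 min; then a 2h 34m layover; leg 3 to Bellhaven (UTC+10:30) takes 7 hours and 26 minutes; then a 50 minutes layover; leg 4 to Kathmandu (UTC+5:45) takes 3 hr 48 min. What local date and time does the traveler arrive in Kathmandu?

Convert departure to UTC: 1:16 AM + 11:00 = 12:16 PM UTC on Oct 28.
Add 13 hours 17 minutes leg 1 → 1:33 AM UTC (Oct 29).
Add 3 hours and 52 minutes layover in Colombo → 5:25 AM UTC.
Add 7 hours 40 minutes leg 2 → 1:05 PM UTC.
Add 2 hours and 34 minutes layover in Kiritimati → 3:39 PM UTC.
Add 7 hours 26 minutes leg 3 → 11:05 PM UTC.
Add 50 minutes layover in Bellhaven → 11:55 PM UTC.
Add 3 hours 48 minutes leg 4 → 3:43 AM UTC (Oct 30).
Kathmandu is UTC+5:45, so local arrival = 3:43 AM + 5:45 = 9:28 AM on Oct 30.

9:28 AM on October 30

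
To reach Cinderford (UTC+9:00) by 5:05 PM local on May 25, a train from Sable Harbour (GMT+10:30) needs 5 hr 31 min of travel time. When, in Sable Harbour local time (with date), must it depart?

1:04 PM on May 25

Target arrival in UTC: 5:05 PM − 9:00 = 8:05 AM on May 25.
Subtract 5 hours 31 minutes → departure 2:34 AM UTC on May 25.
Sable Harbour is UTC+10:30: 2:34 AM + 10:30 = 1:04 PM on May 25.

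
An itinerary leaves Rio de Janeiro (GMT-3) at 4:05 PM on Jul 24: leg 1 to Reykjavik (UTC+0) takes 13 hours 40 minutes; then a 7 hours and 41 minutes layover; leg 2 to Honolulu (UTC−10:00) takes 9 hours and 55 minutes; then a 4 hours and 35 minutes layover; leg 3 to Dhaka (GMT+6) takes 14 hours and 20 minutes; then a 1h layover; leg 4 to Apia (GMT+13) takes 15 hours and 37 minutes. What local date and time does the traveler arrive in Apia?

Convert departure to UTC: 4:05 PM + 3:00 = 7:05 PM UTC on Jul 24.
Add 13 hours 40 minutes leg 1 → 8:45 AM UTC (Jul 25).
Add 7 hours 41 minutes layover in Reykjavik → 4:26 PM UTC.
Add 9 hours 55 minutes leg 2 → 2:21 AM UTC (Jul 26).
Add 4 hours 35 minutes layover in Honolulu → 6:56 AM UTC.
Add 14 hours and 20 minutes leg 3 → 9:16 PM UTC.
Add 1 hour layover in Dhaka → 10:16 PM UTC.
Add 15 hours and 37 minutes leg 4 → 1:53 PM UTC (Jul 27).
Apia is UTC+13:00, so local arrival = 1:53 PM + 13:00 = 2:53 AM on Jul 28.

2:53 AM on July 28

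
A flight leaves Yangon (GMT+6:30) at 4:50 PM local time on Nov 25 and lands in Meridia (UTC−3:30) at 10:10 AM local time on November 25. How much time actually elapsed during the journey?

3 hours 20 minutes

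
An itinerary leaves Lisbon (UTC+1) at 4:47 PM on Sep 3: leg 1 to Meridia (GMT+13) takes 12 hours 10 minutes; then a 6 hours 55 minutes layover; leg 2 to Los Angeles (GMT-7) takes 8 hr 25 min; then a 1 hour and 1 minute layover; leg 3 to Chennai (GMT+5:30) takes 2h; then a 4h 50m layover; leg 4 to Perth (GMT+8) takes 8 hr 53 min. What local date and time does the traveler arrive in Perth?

8:01 PM on September 5

Convert departure to UTC: 4:47 PM − 1:00 = 3:47 PM UTC on Sep 3.
Add 12 hours 10 minutes leg 1 → 3:57 AM UTC (Sep 4).
Add 6 hours 55 minutes layover in Meridia → 10:52 AM UTC.
Add 8 hours and 25 minutes leg 2 → 7:17 PM UTC.
Add 1 hour 1 minute layover in Los Angeles → 8:18 PM UTC.
Add 2 hours leg 3 → 10:18 PM UTC.
Add 4 hours and 50 minutes layover in Chennai → 3:08 AM UTC (Sep 5).
Add 8 hours 53 minutes leg 4 → 12:01 PM UTC.
Perth is UTC+8:00, so local arrival = 12:01 PM + 8:00 = 8:01 PM on Sep 5.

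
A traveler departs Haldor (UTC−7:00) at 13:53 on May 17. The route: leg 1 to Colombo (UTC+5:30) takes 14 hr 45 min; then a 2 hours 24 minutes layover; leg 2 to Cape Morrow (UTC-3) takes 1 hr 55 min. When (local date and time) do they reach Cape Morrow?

12:57 on May 18

Convert departure to UTC: 13:53 + 7:00 = 20:53 UTC on May 17.
Add 14 hours and 45 minutes leg 1 → 11:38 UTC (May 18).
Add 2 hours and 24 minutes layover in Colombo → 14:02 UTC.
Add 1 hour and 55 minutes leg 2 → 15:57 UTC.
Cape Morrow is UTC−3:00, so local arrival = 15:57 − 3:00 = 12:57 on May 18.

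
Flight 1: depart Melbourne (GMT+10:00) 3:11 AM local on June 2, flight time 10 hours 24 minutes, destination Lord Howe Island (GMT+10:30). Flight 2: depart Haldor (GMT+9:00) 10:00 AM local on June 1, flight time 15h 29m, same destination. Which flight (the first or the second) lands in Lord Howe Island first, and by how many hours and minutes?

the second, by 11 hours 6 minutes

Flight 1 in UTC: 3:11 AM − 10:00 = 5:11 PM on Jun 1.
+10 hours and 24 minutes → arrive 3:35 AM UTC on Jun 2.
Flight 2 in UTC: 10:00 AM − 9:00 = 1:00 AM on Jun 1.
+15 hours 29 minutes → arrive 4:29 PM UTC on Jun 1.
Flight 2 lands earlier by 11 hours 6 minutes.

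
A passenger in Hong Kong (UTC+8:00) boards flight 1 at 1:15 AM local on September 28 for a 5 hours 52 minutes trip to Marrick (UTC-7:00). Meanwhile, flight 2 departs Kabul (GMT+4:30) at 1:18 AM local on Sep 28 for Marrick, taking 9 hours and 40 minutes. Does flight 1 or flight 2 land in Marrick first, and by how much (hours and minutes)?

Flight 1 in UTC: 1:15 AM − 8:00 = 5:15 PM on Sep 27.
+5 hours 52 minutes → arrive 11:07 PM UTC on Sep 27.
Flight 2 in UTC: 1:18 AM − 4:30 = 8:48 PM on Sep 27.
+9 hours and 40 minutes → arrive 6:28 AM UTC on Sep 28.
Flight 1 lands earlier by 7 hours 21 minutes.

the first, by 7 hours 21 minutes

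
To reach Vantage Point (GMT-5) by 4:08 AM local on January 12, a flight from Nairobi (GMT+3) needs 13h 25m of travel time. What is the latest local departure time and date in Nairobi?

Target arrival in UTC: 4:08 AM + 5:00 = 9:08 AM on Jan 12.
Subtract 13 hours and 25 minutes → departure 7:43 PM UTC on Jan 11.
Nairobi is UTC+3:00: 7:43 PM + 3:00 = 10:43 PM on Jan 11.

10:43 PM on January 11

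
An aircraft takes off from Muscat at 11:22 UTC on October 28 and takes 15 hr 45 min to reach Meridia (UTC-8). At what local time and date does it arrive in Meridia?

Departure is given in UTC: 11:22 on Oct 28.
Add 15 hours and 45 minutes → 03:07 UTC (Oct 29).
Meridia is UTC−8:00: 03:07 − 8:00 = 19:07 on Oct 28.

19:07 on October 28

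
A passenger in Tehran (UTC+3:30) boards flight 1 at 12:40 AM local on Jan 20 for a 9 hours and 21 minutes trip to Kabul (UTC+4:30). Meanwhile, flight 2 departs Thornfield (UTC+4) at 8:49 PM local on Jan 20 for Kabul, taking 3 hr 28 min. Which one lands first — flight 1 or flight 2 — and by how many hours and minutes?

the first, by 13 hours 46 minutes

Flight 1 in UTC: 12:40 AM − 3:30 = 9:10 PM on Jan 19.
+9 hours and 21 minutes → arrive 6:31 AM UTC on Jan 20.
Flight 2 in UTC: 8:49 PM − 4:00 = 4:49 PM on Jan 20.
+3 hours 28 minutes → arrive 8:17 PM UTC on Jan 20.
Flight 1 lands earlier by 13 hours 46 minutes.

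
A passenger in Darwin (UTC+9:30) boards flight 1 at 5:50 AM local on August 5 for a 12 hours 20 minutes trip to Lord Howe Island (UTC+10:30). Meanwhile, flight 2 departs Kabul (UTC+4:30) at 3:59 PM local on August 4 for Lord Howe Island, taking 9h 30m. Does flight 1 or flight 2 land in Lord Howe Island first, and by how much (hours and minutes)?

Flight 1 in UTC: 5:50 AM − 9:30 = 8:20 PM on Aug 4.
+12 hours and 20 minutes → arrive 8:40 AM UTC on Aug 5.
Flight 2 in UTC: 3:59 PM − 4:30 = 11:29 AM on Aug 4.
+9 hours and 30 minutes → arrive 8:59 PM UTC on Aug 4.
Flight 2 lands earlier by 11 hours 41 minutes.

the second, by 11 hours 41 minutes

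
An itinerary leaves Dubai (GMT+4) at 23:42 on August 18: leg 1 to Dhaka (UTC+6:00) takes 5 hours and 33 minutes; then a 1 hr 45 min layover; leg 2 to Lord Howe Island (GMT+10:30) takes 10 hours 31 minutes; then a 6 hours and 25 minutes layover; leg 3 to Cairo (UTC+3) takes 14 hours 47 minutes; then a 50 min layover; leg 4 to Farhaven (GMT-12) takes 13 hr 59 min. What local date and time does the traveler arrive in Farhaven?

Convert departure to UTC: 23:42 − 4:00 = 19:42 UTC on Aug 18.
Add 5 hours 33 minutes leg 1 → 01:15 UTC (Aug 19).
Add 1 hour 45 minutes layover in Dhaka → 03:00 UTC.
Add 10 hours and 31 minutes leg 2 → 13:31 UTC.
Add 6 hours 25 minutes layover in Lord Howe Island → 19:56 UTC.
Add 14 hours and 47 minutes leg 3 → 10:43 UTC (Aug 20).
Add 50 minutes layover in Cairo → 11:33 UTC.
Add 13 hours and 59 minutes leg 4 → 01:32 UTC (Aug 21).
Farhaven is UTC−12:00, so local arrival = 01:32 − 12:00 = 13:32 on Aug 20.

13:32 on Aug 20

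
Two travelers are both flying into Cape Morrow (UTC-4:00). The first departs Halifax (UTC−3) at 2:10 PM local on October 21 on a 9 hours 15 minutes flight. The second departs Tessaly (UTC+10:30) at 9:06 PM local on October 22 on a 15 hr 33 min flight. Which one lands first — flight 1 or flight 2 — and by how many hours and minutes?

the first, by 23 hours 44 minutes

Flight 1 in UTC: 2:10 PM + 3:00 = 5:10 PM on Oct 21.
+9 hours and 15 minutes → arrive 2:25 AM UTC on Oct 22.
Flight 2 in UTC: 9:06 PM − 10:30 = 10:36 AM on Oct 22.
+15 hours 33 minutes → arrive 2:09 AM UTC on Oct 23.
Flight 1 lands earlier by 23 hours 44 minutes.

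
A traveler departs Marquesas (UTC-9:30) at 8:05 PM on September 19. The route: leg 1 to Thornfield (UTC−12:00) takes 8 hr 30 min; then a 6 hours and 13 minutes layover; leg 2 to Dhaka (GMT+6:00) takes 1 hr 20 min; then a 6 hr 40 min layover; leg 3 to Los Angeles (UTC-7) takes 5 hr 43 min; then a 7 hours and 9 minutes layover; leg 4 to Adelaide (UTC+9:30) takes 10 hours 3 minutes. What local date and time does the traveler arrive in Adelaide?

Convert departure to UTC: 8:05 PM + 9:30 = 5:35 AM UTC on Sep 20.
Add 8 hours 30 minutes leg 1 → 2:05 PM UTC.
Add 6 hours and 13 minutes layover in Thornfield → 8:18 PM UTC.
Add 1 hour and 20 minutes leg 2 → 9:38 PM UTC.
Add 6 hours and 40 minutes layover in Dhaka → 4:18 AM UTC (Sep 21).
Add 5 hours and 43 minutes leg 3 → 10:01 AM UTC.
Add 7 hours and 9 minutes layover in Los Angeles → 5:10 PM UTC.
Add 10 hours and 3 minutes leg 4 → 3:13 AM UTC (Sep 22).
Adelaide is UTC+9:30, so local arrival = 3:13 AM + 9:30 = 12:43 PM on Sep 22.

12:43 PM on September 22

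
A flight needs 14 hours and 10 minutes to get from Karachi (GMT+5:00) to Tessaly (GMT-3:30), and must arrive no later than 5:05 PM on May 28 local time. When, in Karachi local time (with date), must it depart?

11:25 AM on May 28

Target arrival in UTC: 5:05 PM + 3:30 = 8:35 PM on May 28.
Subtract 14 hours and 10 minutes → departure 6:25 AM UTC on May 28.
Karachi is UTC+5:00: 6:25 AM + 5:00 = 11:25 AM on May 28.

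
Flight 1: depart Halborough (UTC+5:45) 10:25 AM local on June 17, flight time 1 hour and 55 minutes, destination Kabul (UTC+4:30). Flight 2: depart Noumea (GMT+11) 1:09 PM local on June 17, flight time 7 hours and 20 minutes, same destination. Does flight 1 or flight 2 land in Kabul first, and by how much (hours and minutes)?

the first, by 2 hours 54 minutes

Flight 1 in UTC: 10:25 AM − 5:45 = 4:40 AM on Jun 17.
+1 hour and 55 minutes → arrive 6:35 AM UTC on Jun 17.
Flight 2 in UTC: 1:09 PM − 11:00 = 2:09 AM on Jun 17.
+7 hours 20 minutes → arrive 9:29 AM UTC on Jun 17.
Flight 1 lands earlier by 2 hours 54 minutes.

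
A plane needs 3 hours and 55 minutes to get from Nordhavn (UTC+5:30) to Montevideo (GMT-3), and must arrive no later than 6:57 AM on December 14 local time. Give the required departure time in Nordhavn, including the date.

11:32 AM on Dec 14

Target arrival in UTC: 6:57 AM + 3:00 = 9:57 AM on Dec 14.
Subtract 3 hours 55 minutes → departure 6:02 AM UTC on Dec 14.
Nordhavn is UTC+5:30: 6:02 AM + 5:30 = 11:32 AM on Dec 14.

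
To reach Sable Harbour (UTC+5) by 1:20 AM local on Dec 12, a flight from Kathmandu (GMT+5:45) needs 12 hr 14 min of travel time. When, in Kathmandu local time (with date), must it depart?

Target arrival in UTC: 1:20 AM − 5:00 = 8:20 PM on Dec 11.
Subtract 12 hours 14 minutes → departure 8:06 AM UTC on Dec 11.
Kathmandu is UTC+5:45: 8:06 AM + 5:45 = 1:51 PM on Dec 11.

1:51 PM on December 11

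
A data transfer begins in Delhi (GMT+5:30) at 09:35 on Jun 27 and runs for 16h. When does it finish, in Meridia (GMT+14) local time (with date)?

Convert start to UTC: 09:35 − 5:30 = 04:05 UTC on Jun 27.
Add 16 hours duration → 20:05 UTC.
Meridia is UTC+14:00, so local end time = 20:05 + 14:00 = 10:05 on Jun 28.

10:05 on June 28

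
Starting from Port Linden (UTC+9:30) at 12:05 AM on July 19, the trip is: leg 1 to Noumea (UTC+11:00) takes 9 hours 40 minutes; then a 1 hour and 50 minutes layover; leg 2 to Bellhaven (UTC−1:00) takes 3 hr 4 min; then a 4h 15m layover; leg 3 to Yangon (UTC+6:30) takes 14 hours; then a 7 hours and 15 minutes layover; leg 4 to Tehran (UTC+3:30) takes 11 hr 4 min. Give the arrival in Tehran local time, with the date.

Convert departure to UTC: 12:05 AM − 9:30 = 2:35 PM UTC on Jul 18.
Add 9 hours 40 minutes leg 1 → 12:15 AM UTC (Jul 19).
Add 1 hour and 50 minutes layover in Noumea → 2:05 AM UTC.
Add 3 hours and 4 minutes leg 2 → 5:09 AM UTC.
Add 4 hours and 15 minutes layover in Bellhaven → 9:24 AM UTC.
Add 14 hours leg 3 → 11:24 PM UTC.
Add 7 hours 15 minutes layover in Yangon → 6:39 AM UTC (Jul 20).
Add 11 hours and 4 minutes leg 4 → 5:43 PM UTC.
Tehran is UTC+3:30, so local arrival = 5:43 PM + 3:30 = 9:13 PM on Jul 20.

9:13 PM on July 20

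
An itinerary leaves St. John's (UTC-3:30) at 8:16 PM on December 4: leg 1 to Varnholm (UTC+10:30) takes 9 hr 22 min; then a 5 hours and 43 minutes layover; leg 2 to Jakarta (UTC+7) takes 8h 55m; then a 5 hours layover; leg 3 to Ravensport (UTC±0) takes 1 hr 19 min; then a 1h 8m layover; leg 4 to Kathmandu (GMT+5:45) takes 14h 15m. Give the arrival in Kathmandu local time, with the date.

3:13 AM on December 7

Convert departure to UTC: 8:16 PM + 3:30 = 11:46 PM UTC on Dec 4.
Add 9 hours and 22 minutes leg 1 → 9:08 AM UTC (Dec 5).
Add 5 hours and 43 minutes layover in Varnholm → 2:51 PM UTC.
Add 8 hours 55 minutes leg 2 → 11:46 PM UTC.
Add 5 hours layover in Jakarta → 4:46 AM UTC (Dec 6).
Add 1 hour 19 minutes leg 3 → 6:05 AM UTC.
Add 1 hour 8 minutes layover in Ravensport → 7:13 AM UTC.
Add 14 hours 15 minutes leg 4 → 9:28 PM UTC.
Kathmandu is UTC+5:45, so local arrival = 9:28 PM + 5:45 = 3:13 AM on Dec 7.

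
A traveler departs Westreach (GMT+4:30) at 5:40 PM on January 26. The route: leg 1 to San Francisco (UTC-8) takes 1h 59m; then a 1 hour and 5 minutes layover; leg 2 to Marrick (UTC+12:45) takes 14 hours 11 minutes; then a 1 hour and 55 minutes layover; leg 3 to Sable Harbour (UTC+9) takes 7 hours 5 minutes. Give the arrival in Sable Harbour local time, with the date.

Convert departure to UTC: 5:40 PM − 4:30 = 1:10 PM UTC on Jan 26.
Add 1 hour and 59 minutes leg 1 → 3:09 PM UTC.
Add 1 hour 5 minutes layover in San Francisco → 4:14 PM UTC.
Add 14 hours and 11 minutes leg 2 → 6:25 AM UTC (Jan 27).
Add 1 hour and 55 minutes layover in Marrick → 8:20 AM UTC.
Add 7 hours and 5 minutes leg 3 → 3:25 PM UTC.
Sable Harbour is UTC+9:00, so local arrival = 3:25 PM + 9:00 = 12:25 AM on Jan 28.

12:25 AM on January 28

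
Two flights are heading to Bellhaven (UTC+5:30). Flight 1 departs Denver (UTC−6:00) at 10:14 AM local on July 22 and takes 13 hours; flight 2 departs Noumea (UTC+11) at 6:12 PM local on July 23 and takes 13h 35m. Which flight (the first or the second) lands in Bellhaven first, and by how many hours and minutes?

the first, by 15 hours 33 minutes

Flight 1 in UTC: 10:14 AM + 6:00 = 4:14 PM on Jul 22.
+13 hours → arrive 5:14 AM UTC on Jul 23.
Flight 2 in UTC: 6:12 PM − 11:00 = 7:12 AM on Jul 23.
+13 hours and 35 minutes → arrive 8:47 PM UTC on Jul 23.
Flight 1 lands earlier by 15 hours 33 minutes.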